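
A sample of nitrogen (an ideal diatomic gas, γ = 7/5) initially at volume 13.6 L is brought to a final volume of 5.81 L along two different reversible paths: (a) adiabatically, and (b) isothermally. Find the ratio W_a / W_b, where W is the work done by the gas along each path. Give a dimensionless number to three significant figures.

W_a / W_b ≈ 1.19

Path (a) adiabatic: W = P₁V₁(1 − (V₁/V₂)^(γ−1))/(γ−1) → W_a/(P₁V₁) = -1.013.
Path (b) isothermal: W = P₁V₁ ln(V₂/V₁) → W_b/(P₁V₁) = -0.8505.
W_a / W_b = -1.013 / -0.8505 = 1.191.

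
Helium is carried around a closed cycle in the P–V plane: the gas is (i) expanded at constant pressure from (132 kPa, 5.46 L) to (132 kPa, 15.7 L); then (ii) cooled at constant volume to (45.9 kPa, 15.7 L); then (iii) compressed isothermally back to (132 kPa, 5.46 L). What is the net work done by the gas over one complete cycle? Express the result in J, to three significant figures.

W_net ≈ 591 J

Leg (i): W = PΔV = (132)(15.7 − 5.46) = 1352 J.
Leg (ii): W = 0.
Leg (iii): W = PᵢVᵢ ln(V_f/Vᵢ) = (720.6) ln(5.46/15.7) = -761.1 J.
W_net = 1352 − 761.1 = 590.5 J.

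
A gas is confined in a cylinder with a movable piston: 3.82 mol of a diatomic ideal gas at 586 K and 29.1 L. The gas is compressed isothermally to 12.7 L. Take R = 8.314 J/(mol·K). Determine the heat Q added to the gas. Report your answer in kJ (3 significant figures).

Isothermal ⇒ ΔU = 0, so Q = W = nRT ln(V₂/V₁).
Q = (3.82)(8.314)(586) ln(12.7/29.1) = 18611 × -0.8291 = -15431 J.

Q ≈ -15.4 kJ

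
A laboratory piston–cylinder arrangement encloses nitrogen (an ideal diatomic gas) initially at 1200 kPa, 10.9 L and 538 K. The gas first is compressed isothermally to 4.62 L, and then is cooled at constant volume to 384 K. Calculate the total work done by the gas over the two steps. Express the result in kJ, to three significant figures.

W_total ≈ -11.2 kJ

Step 1 (isothermal): W = P₁V₁ ln(V₂/V₁) = (13080) ln(4.62/10.9) = -11227 J.
Step 2 (isochoric): W = 0 (constant volume).
W_total = -11227 + 0 = -11227 J.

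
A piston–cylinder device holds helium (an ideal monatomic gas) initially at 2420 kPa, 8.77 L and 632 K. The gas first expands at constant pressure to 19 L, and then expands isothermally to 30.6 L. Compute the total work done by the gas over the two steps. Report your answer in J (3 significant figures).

Step 1 (isobaric): W = PΔV = (2420 kPa)(19 − 8.77 L) = 24757 J.
After step 1: P = 2420 kPa, V = 19 L, T = 1369 K.
Step 2 (isothermal): W = P₁V₁ ln(V₂/V₁) = (45980) ln(30.6/19) = 21912 J.
W_total = 24757 + 21912 = 46669 J.

W_total ≈ 46700 J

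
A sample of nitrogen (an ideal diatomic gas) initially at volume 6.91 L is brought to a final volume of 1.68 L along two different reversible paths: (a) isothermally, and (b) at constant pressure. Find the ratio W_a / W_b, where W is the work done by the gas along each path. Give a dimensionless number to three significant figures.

W_a / W_b ≈ 1.87

Path (a) isothermal: W = P₁V₁ ln(V₂/V₁) → W_a/(P₁V₁) = -1.414.
Path (b) isobaric: W = P₁(V₂ − V₁) → W_b/(P₁V₁) = -0.7569.
W_a / W_b = -1.414 / -0.7569 = 1.868.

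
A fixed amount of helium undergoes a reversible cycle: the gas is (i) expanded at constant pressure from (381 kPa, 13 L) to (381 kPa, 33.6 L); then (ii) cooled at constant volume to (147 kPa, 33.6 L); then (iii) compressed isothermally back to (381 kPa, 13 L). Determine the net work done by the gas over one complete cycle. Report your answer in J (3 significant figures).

Leg (i): W = PΔV = (381)(33.6 − 13) = 7849 J.
Leg (ii): W = 0.
Leg (iii): W = PᵢVᵢ ln(V_f/Vᵢ) = (4939) ln(13/33.6) = -4690 J.
W_net = 7849 − 4690 = 3158 J.

W_net ≈ 3160 J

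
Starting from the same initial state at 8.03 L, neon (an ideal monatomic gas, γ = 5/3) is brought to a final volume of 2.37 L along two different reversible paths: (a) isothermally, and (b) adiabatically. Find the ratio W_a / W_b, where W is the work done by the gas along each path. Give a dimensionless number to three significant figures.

W_a / W_b ≈ 0.648

Path (a) isothermal: W = P₁V₁ ln(V₂/V₁) → W_a/(P₁V₁) = -1.22.
Path (b) adiabatic: W = P₁V₁(1 − (V₁/V₂)^(γ−1))/(γ−1) → W_b/(P₁V₁) = -1.884.
W_a / W_b = -1.22 / -1.884 = 0.6478.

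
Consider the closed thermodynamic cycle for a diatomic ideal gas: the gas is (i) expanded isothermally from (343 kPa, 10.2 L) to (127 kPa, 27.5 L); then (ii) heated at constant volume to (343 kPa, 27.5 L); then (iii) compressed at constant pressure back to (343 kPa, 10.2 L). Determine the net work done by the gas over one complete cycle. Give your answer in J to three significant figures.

W_net ≈ -2460 J

Leg (i): W = PᵢVᵢ ln(V_f/Vᵢ) = (3499) ln(27.5/10.2) = 3470 J.
Leg (ii): W = 0.
Leg (iii): W = PΔV = (343)(10.2 − 27.5) = -5934 J.
W_net = 3470 − 5934 = -2464 J.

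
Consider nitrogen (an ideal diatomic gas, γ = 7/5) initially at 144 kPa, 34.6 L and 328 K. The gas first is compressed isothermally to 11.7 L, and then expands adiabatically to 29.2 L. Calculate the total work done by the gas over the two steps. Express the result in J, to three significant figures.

Step 1 (isothermal): W = P₁V₁ ln(V₂/V₁) = (4982) ln(11.7/34.6) = -5402 J.
After step 1: P = 425.8 kPa, V = 11.7 L, T = 328 K.
Step 2 (adiabatic): W = (P₁V₁ − P₂V₂)/(γ−1) = (4982 − 3456)/0.4 = 3816 J.
W_total = -5402 + 3816 = -1586 J.

W_total ≈ -1590 J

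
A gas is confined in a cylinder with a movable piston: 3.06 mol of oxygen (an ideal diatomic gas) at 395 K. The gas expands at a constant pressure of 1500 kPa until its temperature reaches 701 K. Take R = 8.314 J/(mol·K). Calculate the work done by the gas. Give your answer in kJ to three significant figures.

Isobaric: W = P ΔV = nR ΔT.
W = (3.06)(8.314)(701 − 395) = 7785 J.

W ≈ 7.78 kJ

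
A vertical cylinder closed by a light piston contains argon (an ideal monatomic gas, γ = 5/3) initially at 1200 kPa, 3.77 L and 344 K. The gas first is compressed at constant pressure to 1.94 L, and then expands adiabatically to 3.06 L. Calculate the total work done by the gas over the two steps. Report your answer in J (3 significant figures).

W_total ≈ -1280 J

Step 1 (isobaric): W = PΔV = (1200 kPa)(1.94 − 3.77 L) = -2196 J.
After step 1: P = 1200 kPa, V = 1.94 L, T = 177 K.
Step 2 (adiabatic): W = (P₁V₁ − P₂V₂)/(γ−1) = (2328 − 1718)/0.667 = 914.9 J.
W_total = -2196 + 914.9 = -1281 J.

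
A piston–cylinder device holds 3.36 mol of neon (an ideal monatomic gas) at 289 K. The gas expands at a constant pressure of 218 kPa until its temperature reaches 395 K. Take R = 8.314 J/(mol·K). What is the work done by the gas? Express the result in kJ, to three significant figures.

W ≈ 2.96 kJ

Isobaric: W = P ΔV = nR ΔT.
W = (3.36)(8.314)(395 − 289) = 2961 J.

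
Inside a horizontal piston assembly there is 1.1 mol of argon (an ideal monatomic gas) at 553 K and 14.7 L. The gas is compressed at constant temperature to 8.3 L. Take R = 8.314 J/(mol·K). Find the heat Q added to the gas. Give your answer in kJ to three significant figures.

Isothermal ⇒ ΔU = 0, so Q = W = nRT ln(V₂/V₁).
Q = (1.1)(8.314)(553) ln(8.3/14.7) = 5057 × -0.5716 = -2891 J.

Q ≈ -2.89 kJ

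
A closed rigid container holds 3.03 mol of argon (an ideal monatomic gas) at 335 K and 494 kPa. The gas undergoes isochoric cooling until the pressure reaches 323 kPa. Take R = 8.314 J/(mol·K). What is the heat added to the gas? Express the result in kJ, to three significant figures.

Constant volume ⇒ W = 0, so Q = ΔU = nCᵥΔT with Cᵥ = 3R/2 = 12.47 J/(mol·K).
At constant V, T₂/T₁ = P₂/P₁ ⇒ ΔT = T₁(P₂/P₁ − 1) = 335·(323/494 − 1) = -116 K.
ΔU = (3.03)(12.47)(-116) = -4382 J.

Q ≈ -4.38 kJ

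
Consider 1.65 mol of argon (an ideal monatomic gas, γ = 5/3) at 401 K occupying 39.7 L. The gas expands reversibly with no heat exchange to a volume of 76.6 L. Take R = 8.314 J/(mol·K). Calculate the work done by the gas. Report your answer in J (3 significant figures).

W ≈ 2930 J

Adiabatic: TV^(γ−1) = const with γ = 5/3.
T₂ = T₁ (V₁/V₂)^(γ−1) = 401 × (39.7/76.6)^0.667 = 401 × 0.6452 = 258.7 K.
W_by = nCᵥ(T₁ − T₂) = (1.65)(12.47)(401 − 258.7) = 2927 J.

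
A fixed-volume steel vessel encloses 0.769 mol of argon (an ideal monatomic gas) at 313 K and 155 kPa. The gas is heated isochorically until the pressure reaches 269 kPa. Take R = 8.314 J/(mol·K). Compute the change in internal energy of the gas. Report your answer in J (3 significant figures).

Constant volume ⇒ W = 0, so Q = ΔU = nCᵥΔT with Cᵥ = 3R/2 = 12.47 J/(mol·K).
At constant V, T₂/T₁ = P₂/P₁ ⇒ ΔT = T₁(P₂/P₁ − 1) = 313·(269/155 − 1) = 230.2 K.
ΔU = (0.769)(12.47)(230.2) = 2208 J.

ΔU ≈ 2210 J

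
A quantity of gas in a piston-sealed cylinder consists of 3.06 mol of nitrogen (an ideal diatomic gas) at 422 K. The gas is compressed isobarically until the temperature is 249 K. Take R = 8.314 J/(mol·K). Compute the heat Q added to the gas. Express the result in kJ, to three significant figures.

Q ≈ -15.4 kJ

Isobaric: W = nRΔT = (3.06)(8.314)(-173) = -4401 J.
ΔU = nCᵥΔT with Cᵥ = 5R/2: ΔU = (3.06)(20.79)(-173) = -11003 J.
Q = ΔU + W = -11003 − 4401 = -15404 J.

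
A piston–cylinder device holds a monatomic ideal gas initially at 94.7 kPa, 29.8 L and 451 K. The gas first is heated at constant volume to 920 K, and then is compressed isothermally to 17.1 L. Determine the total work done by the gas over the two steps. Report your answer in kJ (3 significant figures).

W_total ≈ -3.20 kJ

Step 1 (isochoric): W = 0 (constant volume).
After step 1: P = 193.2 kPa (V unchanged).
Step 2 (isothermal): W = P₁V₁ ln(V₂/V₁) = (5757) ln(17.1/29.8) = -3197 J.
W_total = 0 − 3197 = -3197 J.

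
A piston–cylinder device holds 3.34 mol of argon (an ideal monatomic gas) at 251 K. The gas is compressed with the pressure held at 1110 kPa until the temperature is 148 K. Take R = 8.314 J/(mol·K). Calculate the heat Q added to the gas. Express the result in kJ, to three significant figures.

Q ≈ -7.15 kJ

Isobaric: W = nRΔT = (3.34)(8.314)(-103) = -2860 J.
ΔU = nCᵥΔT with Cᵥ = 3R/2: ΔU = (3.34)(12.47)(-103) = -4290 J.
Q = ΔU + W = -4290 − 2860 = -7150 J.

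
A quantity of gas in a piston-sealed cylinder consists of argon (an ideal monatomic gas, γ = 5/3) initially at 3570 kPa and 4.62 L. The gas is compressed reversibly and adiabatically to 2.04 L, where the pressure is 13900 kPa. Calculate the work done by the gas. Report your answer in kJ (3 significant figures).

Adiabatic: W = (P₁V₁ − P₂V₂)/(γ − 1) with γ = 5/3.
P₁V₁ = 16493 J, P₂V₂ = 28356 J.
W = (16493 − 28356) / 0.6667 = -17794 J.

W ≈ -17.8 kJ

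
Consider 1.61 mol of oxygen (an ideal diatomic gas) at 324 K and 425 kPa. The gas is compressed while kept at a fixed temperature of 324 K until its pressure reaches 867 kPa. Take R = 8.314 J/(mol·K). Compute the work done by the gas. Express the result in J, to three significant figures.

Isothermal process: W = nRT ln(V₂/V₁) = nRT ln(P₁/P₂).
W = (1.61)(8.314)(324) × ln(425/867)
  = 4337 × ln(0.4902) = 4337 × -0.7129
W_by_gas = -3092 J.

W ≈ -3090 J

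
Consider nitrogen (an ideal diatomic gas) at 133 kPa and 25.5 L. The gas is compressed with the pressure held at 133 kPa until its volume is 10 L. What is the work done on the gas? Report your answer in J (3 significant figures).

Isobaric: W = P ΔV.
W = (133 kPa)(10 − 25.5 L) = (133)(-15.5) = -2062 J.
Work on gas = −W_by = 2062 J.

W ≈ 2060 J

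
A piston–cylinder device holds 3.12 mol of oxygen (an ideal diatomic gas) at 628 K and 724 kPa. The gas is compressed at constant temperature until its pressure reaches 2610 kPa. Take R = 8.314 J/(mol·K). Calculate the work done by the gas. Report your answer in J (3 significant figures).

W ≈ -20900 J

Isothermal process: W = nRT ln(V₂/V₁) = nRT ln(P₁/P₂).
W = (3.12)(8.314)(628) × ln(724/2610)
  = 16290 × ln(0.2774) = 16290 × -1.282
W_by_gas = -20889 J.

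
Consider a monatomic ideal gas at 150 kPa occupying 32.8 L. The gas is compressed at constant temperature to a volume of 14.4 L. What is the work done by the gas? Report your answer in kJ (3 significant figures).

W ≈ -4.05 kJ

Isothermal: W = nRT ln(V₂/V₁) = P₁V₁ ln(V₂/V₁).
P₁V₁ = (150 kPa)(32.8 L) = 4920 J.
W = 4920 × ln(14.4/32.8) = 4920 × -0.8232
W_by_gas = -4050 J.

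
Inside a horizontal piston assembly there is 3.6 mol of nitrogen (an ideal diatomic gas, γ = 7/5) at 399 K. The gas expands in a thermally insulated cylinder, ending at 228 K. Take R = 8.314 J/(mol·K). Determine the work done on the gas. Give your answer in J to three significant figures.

Adiabatic ⇒ Q = 0, so W_by = −ΔU = nCᵥ(T₁ − T₂).
Cᵥ = 5R/2 = 20.79 J/(mol·K).
W = (3.6)(20.79)(399 − 228) = 12795 J.
Work on gas = −W_by = -12795 J.

W ≈ -12800 J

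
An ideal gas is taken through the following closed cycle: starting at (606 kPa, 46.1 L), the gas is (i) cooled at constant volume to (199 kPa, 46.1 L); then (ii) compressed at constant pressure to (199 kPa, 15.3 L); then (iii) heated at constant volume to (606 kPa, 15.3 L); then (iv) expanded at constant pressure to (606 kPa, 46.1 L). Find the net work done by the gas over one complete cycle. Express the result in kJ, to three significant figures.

Constant-volume legs do no work.
W(ii) = (199)(15.3 − 46.1) = -6129 J; W(iv) = (606)(46.1 − 15.3) = 18665 J.
W_net = -6129 + 18665 = 12536 J (the clockwise enclosed area).

W_net ≈ 12.5 kJ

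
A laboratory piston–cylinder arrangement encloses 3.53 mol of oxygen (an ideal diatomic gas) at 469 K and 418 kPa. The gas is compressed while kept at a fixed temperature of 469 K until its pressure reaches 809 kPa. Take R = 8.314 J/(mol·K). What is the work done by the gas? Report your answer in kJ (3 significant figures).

Isothermal process: W = nRT ln(V₂/V₁) = nRT ln(P₁/P₂).
W = (3.53)(8.314)(469) × ln(418/809)
  = 13764 × ln(0.5167) = 13764 × -0.6603
W_by_gas = -9089 J.

W ≈ -9.09 kJ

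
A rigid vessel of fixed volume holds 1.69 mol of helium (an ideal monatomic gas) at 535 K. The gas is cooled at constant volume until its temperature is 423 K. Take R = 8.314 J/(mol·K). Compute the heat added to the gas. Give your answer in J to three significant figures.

Constant volume ⇒ W = 0, so Q = ΔU = nCᵥΔT with Cᵥ = 3R/2 = 12.47 J/(mol·K).
ΔU = (1.69)(12.47)(423 − 535) = -2361 J.

Q ≈ -2360 J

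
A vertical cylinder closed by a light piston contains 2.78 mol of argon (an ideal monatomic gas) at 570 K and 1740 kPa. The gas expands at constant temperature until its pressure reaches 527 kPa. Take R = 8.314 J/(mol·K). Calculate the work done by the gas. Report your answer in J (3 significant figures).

Isothermal process: W = nRT ln(V₂/V₁) = nRT ln(P₁/P₂).
W = (2.78)(8.314)(570) × ln(1740/527)
  = 13174 × ln(3.302) = 13174 × 1.194
W_by_gas = 15736 J.

W ≈ 15700 J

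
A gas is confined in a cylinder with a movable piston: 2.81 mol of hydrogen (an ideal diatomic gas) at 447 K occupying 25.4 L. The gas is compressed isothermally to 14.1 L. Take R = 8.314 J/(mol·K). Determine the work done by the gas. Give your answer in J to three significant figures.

Isothermal: W = nRT ln(V₂/V₁).
W = (2.81)(8.314)(447) × ln(14.1/25.4)
  = 10443 × -0.5886
W_by_gas = -6146 J.

W ≈ -6150 J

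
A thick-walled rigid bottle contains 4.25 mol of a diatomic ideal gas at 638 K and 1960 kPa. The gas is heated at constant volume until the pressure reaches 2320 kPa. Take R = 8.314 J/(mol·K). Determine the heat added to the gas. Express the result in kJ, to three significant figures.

Q ≈ 10.4 kJ

Constant volume ⇒ W = 0, so Q = ΔU = nCᵥΔT with Cᵥ = 5R/2 = 20.79 J/(mol·K).
At constant V, T₂/T₁ = P₂/P₁ ⇒ ΔT = T₁(P₂/P₁ − 1) = 638·(2320/1960 − 1) = 117.2 K.
ΔU = (4.25)(20.79)(117.2) = 10352 J.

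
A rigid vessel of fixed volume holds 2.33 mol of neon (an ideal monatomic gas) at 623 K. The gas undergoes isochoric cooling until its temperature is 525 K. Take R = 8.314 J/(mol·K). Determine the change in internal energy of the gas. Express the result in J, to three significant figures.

Constant volume ⇒ W = 0, so Q = ΔU = nCᵥΔT with Cᵥ = 3R/2 = 12.47 J/(mol·K).
ΔU = (2.33)(12.47)(525 − 623) = -2848 J.

ΔU ≈ -2850 J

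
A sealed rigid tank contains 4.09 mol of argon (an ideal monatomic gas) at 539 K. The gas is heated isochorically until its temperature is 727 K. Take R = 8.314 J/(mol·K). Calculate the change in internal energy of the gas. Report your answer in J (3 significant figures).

Constant volume ⇒ W = 0, so Q = ΔU = nCᵥΔT with Cᵥ = 3R/2 = 12.47 J/(mol·K).
ΔU = (4.09)(12.47)(727 − 539) = 9589 J.

ΔU ≈ 9590 J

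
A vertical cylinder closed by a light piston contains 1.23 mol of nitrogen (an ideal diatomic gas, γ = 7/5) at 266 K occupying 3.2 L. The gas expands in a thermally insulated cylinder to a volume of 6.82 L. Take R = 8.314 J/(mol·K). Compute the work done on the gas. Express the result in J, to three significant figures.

W ≈ -1780 J

Adiabatic: TV^(γ−1) = const with γ = 7/5.
T₂ = T₁ (V₁/V₂)^(γ−1) = 266 × (3.2/6.82)^0.4 = 266 × 0.7388 = 196.5 K.
W_by = nCᵥ(T₁ − T₂) = (1.23)(20.79)(266 − 196.5) = 1776 J.
Work on gas = −W_by = -1776 J.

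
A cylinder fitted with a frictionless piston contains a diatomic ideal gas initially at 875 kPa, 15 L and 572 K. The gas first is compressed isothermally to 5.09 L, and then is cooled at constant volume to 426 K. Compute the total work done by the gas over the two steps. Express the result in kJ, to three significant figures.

W_total ≈ -14.2 kJ

Step 1 (isothermal): W = P₁V₁ ln(V₂/V₁) = (13125) ln(5.09/15) = -14185 J.
Step 2 (isochoric): W = 0 (constant volume).
W_total = -14185 + 0 = -14185 J.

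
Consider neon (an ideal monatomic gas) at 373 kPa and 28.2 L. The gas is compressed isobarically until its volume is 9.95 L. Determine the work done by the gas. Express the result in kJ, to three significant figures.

Isobaric: W = P ΔV.
W = (373 kPa)(9.95 − 28.2 L) = (373)(-18.25) = -6807 J.

W ≈ -6.81 kJ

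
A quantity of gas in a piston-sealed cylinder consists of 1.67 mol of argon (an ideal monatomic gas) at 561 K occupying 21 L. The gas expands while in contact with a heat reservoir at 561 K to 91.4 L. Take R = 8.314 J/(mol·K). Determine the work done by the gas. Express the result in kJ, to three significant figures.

Isothermal: W = nRT ln(V₂/V₁).
W = (1.67)(8.314)(561) × ln(91.4/21)
  = 7789 × 1.471
W_by_gas = 11456 J.

W ≈ 11.5 kJ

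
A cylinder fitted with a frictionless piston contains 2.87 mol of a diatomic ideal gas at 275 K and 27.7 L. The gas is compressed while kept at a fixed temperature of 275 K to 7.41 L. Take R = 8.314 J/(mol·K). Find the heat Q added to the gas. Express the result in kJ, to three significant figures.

Isothermal ⇒ ΔU = 0, so Q = W = nRT ln(V₂/V₁).
Q = (2.87)(8.314)(275) ln(7.41/27.7) = 6562 × -1.319 = -8652 J.

Q ≈ -8.65 kJ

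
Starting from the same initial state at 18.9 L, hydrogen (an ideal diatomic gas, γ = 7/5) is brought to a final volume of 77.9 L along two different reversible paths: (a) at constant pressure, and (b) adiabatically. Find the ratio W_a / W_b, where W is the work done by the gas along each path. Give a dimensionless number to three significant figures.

Path (a) isobaric: W = P₁(V₂ − V₁) → W_a/(P₁V₁) = 3.122.
Path (b) adiabatic: W = P₁V₁(1 − (V₁/V₂)^(γ−1))/(γ−1) → W_b/(P₁V₁) = 1.081.
W_a / W_b = 3.122 / 1.081 = 2.887.

W_a / W_b ≈ 2.89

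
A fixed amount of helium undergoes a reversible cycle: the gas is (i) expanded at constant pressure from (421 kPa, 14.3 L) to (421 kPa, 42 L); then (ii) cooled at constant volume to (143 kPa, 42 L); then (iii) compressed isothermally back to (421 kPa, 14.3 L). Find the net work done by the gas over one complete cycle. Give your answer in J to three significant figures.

Leg (i): W = PΔV = (421)(42 − 14.3) = 11662 J.
Leg (ii): W = 0.
Leg (iii): W = PᵢVᵢ ln(V_f/Vᵢ) = (6006) ln(14.3/42) = -6471 J.
W_net = 11662 − 6471 = 5191 J.

W_net ≈ 5190 J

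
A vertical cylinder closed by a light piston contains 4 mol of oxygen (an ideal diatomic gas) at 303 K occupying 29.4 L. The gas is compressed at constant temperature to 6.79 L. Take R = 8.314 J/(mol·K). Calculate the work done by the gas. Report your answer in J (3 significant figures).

Isothermal: W = nRT ln(V₂/V₁).
W = (4)(8.314)(303) × ln(6.79/29.4)
  = 10077 × -1.466
W_by_gas = -14768 J.

W ≈ -14800 J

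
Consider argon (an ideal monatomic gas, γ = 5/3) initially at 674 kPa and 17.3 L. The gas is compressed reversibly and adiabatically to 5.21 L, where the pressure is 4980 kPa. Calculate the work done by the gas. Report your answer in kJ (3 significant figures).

Adiabatic: W = (P₁V₁ − P₂V₂)/(γ − 1) with γ = 5/3.
P₁V₁ = 11660 J, P₂V₂ = 25946 J.
W = (11660 − 25946) / 0.6667 = -21428 J.

W ≈ -21.4 kJ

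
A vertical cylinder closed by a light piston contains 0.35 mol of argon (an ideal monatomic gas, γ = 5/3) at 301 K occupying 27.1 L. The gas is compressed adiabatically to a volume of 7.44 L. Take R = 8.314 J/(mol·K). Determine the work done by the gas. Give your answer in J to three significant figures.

W ≈ -1800 J

Adiabatic: TV^(γ−1) = const with γ = 5/3.
T₂ = T₁ (V₁/V₂)^(γ−1) = 301 × (27.1/7.44)^0.667 = 301 × 2.367 = 712.6 K.
W_by = nCᵥ(T₁ − T₂) = (0.35)(12.47)(301 − 712.6) = -1796 J.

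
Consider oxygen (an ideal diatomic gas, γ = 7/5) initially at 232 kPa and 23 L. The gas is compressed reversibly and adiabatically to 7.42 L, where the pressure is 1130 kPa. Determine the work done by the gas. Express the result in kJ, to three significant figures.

W ≈ -7.62 kJ

Adiabatic: W = (P₁V₁ − P₂V₂)/(γ − 1) with γ = 7/5.
P₁V₁ = 5336 J, P₂V₂ = 8385 J.
W = (5336 − 8385) / 0.4 = -7622 J.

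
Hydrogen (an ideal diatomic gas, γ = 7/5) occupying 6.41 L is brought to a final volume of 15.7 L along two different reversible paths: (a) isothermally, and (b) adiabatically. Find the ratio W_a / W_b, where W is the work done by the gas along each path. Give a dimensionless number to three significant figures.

W_a / W_b ≈ 1.19

Path (a) isothermal: W = P₁V₁ ln(V₂/V₁) → W_a/(P₁V₁) = 0.8958.
Path (b) adiabatic: W = P₁V₁(1 − (V₁/V₂)^(γ−1))/(γ−1) → W_b/(P₁V₁) = 0.7529.
W_a / W_b = 0.8958 / 0.7529 = 1.19.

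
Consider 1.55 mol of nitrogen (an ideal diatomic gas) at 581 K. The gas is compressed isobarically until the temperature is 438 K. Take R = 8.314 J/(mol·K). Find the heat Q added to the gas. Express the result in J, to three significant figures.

Isobaric: W = nRΔT = (1.55)(8.314)(-143) = -1843 J.
ΔU = nCᵥΔT with Cᵥ = 5R/2: ΔU = (1.55)(20.79)(-143) = -4607 J.
Q = ΔU + W = -4607 − 1843 = -6450 J.

Q ≈ -6450 J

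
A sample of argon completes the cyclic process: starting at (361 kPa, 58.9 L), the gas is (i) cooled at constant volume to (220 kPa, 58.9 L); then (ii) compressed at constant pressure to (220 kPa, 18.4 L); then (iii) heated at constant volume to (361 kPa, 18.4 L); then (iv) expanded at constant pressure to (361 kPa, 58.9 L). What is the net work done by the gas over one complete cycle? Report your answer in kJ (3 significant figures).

W_net ≈ 5.71 kJ

Constant-volume legs do no work.
W(ii) = (220)(18.4 − 58.9) = -8910 J; W(iv) = (361)(58.9 − 18.4) = 14620 J.
W_net = -8910 + 14620 = 5710 J (the clockwise enclosed area).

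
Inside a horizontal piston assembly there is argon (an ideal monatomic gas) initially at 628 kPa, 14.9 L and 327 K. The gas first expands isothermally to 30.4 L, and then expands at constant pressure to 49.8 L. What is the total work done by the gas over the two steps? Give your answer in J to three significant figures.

W_total ≈ 12600 J

Step 1 (isothermal): W = P₁V₁ ln(V₂/V₁) = (9357) ln(30.4/14.9) = 6672 J.
After step 1: P = 307.8 kPa, V = 30.4 L, T = 327 K.
Step 2 (isobaric): W = PΔV = (307.8 kPa)(49.8 − 30.4 L) = 5971 J.
W_total = 6672 + 5971 = 12644 J.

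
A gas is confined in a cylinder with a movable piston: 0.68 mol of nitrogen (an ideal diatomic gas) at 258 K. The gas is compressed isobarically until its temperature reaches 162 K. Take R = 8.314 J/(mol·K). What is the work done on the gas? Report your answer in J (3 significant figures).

Isobaric: W = P ΔV = nR ΔT.
W = (0.68)(8.314)(162 − 258) = -542.7 J.
Work on gas = −W_by = 542.7 J.

W ≈ 543 J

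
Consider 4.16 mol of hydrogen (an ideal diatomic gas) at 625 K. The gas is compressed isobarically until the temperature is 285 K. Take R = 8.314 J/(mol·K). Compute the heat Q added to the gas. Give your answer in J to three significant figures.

Isobaric: W = nRΔT = (4.16)(8.314)(-340) = -11759 J.
ΔU = nCᵥΔT with Cᵥ = 5R/2: ΔU = (4.16)(20.79)(-340) = -29398 J.
Q = ΔU + W = -29398 − 11759 = -41158 J.

Q ≈ -41200 J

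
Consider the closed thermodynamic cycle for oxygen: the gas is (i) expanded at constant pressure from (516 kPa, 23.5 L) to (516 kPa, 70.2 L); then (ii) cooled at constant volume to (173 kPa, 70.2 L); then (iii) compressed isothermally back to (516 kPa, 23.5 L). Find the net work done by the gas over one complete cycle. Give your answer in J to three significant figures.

W_net ≈ 10800 J

Leg (i): W = PΔV = (516)(70.2 − 23.5) = 24097 J.
Leg (ii): W = 0.
Leg (iii): W = PᵢVᵢ ln(V_f/Vᵢ) = (12145) ln(23.5/70.2) = -13290 J.
W_net = 24097 − 13290 = 10807 J.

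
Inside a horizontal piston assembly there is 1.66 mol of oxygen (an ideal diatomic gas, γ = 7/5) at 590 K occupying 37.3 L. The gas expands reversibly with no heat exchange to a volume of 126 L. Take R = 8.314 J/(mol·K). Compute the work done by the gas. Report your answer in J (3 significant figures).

W ≈ 7850 J

Adiabatic: TV^(γ−1) = const with γ = 7/5.
T₂ = T₁ (V₁/V₂)^(γ−1) = 590 × (37.3/126)^0.4 = 590 × 0.6145 = 362.6 K.
W_by = nCᵥ(T₁ − T₂) = (1.66)(20.79)(590 − 362.6) = 7847 J.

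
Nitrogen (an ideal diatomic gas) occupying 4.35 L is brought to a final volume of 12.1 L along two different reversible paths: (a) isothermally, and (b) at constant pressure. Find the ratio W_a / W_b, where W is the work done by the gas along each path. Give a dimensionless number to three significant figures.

Path (a) isothermal: W = P₁V₁ ln(V₂/V₁) → W_a/(P₁V₁) = 1.023.
Path (b) isobaric: W = P₁(V₂ − V₁) → W_b/(P₁V₁) = 1.782.
W_a / W_b = 1.023 / 1.782 = 0.5742.

W_a / W_b ≈ 0.574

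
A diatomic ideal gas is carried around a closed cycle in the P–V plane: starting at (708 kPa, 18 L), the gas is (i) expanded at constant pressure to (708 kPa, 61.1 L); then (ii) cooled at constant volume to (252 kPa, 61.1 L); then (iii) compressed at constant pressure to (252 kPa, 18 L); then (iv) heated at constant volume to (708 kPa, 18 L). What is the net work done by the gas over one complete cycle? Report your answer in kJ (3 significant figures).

Constant-volume legs do no work.
W(i) = (708)(61.1 − 18) = 30515 J; W(iii) = (252)(18 − 61.1) = -10861 J.
W_net = 30515 − 10861 = 19654 J (the clockwise enclosed area).

W_net ≈ 19.7 kJ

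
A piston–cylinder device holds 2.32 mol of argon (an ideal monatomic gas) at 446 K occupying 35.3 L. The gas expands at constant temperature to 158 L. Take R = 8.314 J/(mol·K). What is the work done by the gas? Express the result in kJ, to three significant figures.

Isothermal: W = nRT ln(V₂/V₁).
W = (2.32)(8.314)(446) × ln(158/35.3)
  = 8603 × 1.499
W_by_gas = 12893 J.

W ≈ 12.9 kJ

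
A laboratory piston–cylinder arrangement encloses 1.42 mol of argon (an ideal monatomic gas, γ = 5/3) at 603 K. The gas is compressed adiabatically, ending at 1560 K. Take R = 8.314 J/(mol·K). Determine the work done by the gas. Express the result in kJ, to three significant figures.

W ≈ -16.9 kJ

Adiabatic ⇒ Q = 0, so W_by = −ΔU = nCᵥ(T₁ − T₂).
Cᵥ = 3R/2 = 12.47 J/(mol·K).
W = (1.42)(12.47)(603 − 1560) = -16947 J.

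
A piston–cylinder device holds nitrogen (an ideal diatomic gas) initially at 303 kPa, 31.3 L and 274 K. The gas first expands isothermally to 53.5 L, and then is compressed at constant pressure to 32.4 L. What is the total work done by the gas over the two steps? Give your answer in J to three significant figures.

Step 1 (isothermal): W = P₁V₁ ln(V₂/V₁) = (9484) ln(53.5/31.3) = 5084 J.
After step 1: P = 177.3 kPa, V = 53.5 L, T = 274 K.
Step 2 (isobaric): W = PΔV = (177.3 kPa)(32.4 − 53.5 L) = -3740 J.
W_total = 5084 − 3740 = 1344 J.

W_total ≈ 1340 J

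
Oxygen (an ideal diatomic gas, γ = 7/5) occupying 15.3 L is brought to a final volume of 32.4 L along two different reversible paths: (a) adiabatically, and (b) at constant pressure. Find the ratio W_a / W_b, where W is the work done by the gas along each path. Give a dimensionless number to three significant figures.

Path (a) adiabatic: W = P₁V₁(1 − (V₁/V₂)^(γ−1))/(γ−1) → W_a/(P₁V₁) = 0.6482.
Path (b) isobaric: W = P₁(V₂ − V₁) → W_b/(P₁V₁) = 1.118.
W_a / W_b = 0.6482 / 1.118 = 0.58.

W_a / W_b ≈ 0.580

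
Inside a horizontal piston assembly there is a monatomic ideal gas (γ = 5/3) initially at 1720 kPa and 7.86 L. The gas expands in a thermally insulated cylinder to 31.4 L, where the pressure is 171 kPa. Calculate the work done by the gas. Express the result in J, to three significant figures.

Adiabatic: W = (P₁V₁ − P₂V₂)/(γ − 1) with γ = 5/3.
P₁V₁ = 13519 J, P₂V₂ = 5369 J.
W = (13519 − 5369) / 0.6667 = 12225 J.

W ≈ 12200 J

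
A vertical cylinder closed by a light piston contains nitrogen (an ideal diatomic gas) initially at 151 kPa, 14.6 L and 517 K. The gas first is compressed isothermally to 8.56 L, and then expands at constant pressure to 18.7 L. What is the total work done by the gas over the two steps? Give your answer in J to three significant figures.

Step 1 (isothermal): W = P₁V₁ ln(V₂/V₁) = (2205) ln(8.56/14.6) = -1177 J.
After step 1: P = 257.5 kPa, V = 8.56 L, T = 517 K.
Step 2 (isobaric): W = PΔV = (257.5 kPa)(18.7 − 8.56 L) = 2612 J.
W_total = -1177 + 2612 = 1434 J.

W_total ≈ 1430 J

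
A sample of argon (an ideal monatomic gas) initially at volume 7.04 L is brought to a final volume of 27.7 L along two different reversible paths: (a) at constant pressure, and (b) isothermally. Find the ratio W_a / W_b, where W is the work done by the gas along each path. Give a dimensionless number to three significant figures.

Path (a) isobaric: W = P₁(V₂ − V₁) → W_a/(P₁V₁) = 2.935.
Path (b) isothermal: W = P₁V₁ ln(V₂/V₁) → W_b/(P₁V₁) = 1.37.
W_a / W_b = 2.935 / 1.37 = 2.142.

W_a / W_b ≈ 2.14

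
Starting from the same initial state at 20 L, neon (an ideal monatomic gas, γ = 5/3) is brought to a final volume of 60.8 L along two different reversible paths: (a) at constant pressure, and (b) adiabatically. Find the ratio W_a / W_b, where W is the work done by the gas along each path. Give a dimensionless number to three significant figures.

W_a / W_b ≈ 2.60

Path (a) isobaric: W = P₁(V₂ − V₁) → W_a/(P₁V₁) = 2.04.
Path (b) adiabatic: W = P₁V₁(1 − (V₁/V₂)^(γ−1))/(γ−1) → W_b/(P₁V₁) = 0.7852.
W_a / W_b = 2.04 / 0.7852 = 2.598.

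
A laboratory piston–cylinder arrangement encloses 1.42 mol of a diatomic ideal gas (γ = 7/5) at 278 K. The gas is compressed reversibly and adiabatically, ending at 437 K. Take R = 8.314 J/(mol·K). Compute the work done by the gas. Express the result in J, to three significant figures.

W ≈ -4690 J

Adiabatic ⇒ Q = 0, so W_by = −ΔU = nCᵥ(T₁ − T₂).
Cᵥ = 5R/2 = 20.79 J/(mol·K).
W = (1.42)(20.79)(278 − 437) = -4693 J.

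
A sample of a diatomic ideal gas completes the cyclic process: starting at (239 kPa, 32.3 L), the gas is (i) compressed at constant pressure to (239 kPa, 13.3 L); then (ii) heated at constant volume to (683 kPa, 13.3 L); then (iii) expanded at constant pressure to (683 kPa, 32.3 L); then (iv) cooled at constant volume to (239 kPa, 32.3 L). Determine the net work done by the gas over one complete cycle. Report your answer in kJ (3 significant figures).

W_net ≈ 8.44 kJ

Constant-volume legs do no work.
W(i) = (239)(13.3 − 32.3) = -4541 J; W(iii) = (683)(32.3 − 13.3) = 12977 J.
W_net = -4541 + 12977 = 8436 J (the clockwise enclosed area).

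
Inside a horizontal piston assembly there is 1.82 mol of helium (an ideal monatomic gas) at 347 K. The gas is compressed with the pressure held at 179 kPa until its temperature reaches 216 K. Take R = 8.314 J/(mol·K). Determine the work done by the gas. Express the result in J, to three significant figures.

W ≈ -1980 J

Isobaric: W = P ΔV = nR ΔT.
W = (1.82)(8.314)(216 − 347) = -1982 J.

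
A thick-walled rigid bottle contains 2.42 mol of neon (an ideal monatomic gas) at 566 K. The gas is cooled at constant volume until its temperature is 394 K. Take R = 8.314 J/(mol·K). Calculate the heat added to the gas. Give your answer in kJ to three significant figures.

Constant volume ⇒ W = 0, so Q = ΔU = nCᵥΔT with Cᵥ = 3R/2 = 12.47 J/(mol·K).
ΔU = (2.42)(12.47)(394 − 566) = -5191 J.

Q ≈ -5.19 kJ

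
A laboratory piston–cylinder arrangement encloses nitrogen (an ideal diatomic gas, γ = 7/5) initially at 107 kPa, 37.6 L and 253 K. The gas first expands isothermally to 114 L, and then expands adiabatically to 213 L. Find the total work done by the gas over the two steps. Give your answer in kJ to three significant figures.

W_total ≈ 6.69 kJ

Step 1 (isothermal): W = P₁V₁ ln(V₂/V₁) = (4023) ln(114/37.6) = 4463 J.
After step 1: P = 35.29 kPa, V = 114 L, T = 253 K.
Step 2 (adiabatic): W = (P₁V₁ − P₂V₂)/(γ−1) = (4023 − 3133)/0.4 = 2225 J.
W_total = 4463 + 2225 = 6688 J.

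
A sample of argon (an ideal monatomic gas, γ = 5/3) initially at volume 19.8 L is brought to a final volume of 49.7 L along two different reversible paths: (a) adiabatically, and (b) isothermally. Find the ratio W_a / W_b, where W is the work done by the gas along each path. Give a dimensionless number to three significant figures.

W_a / W_b ≈ 0.747

Path (a) adiabatic: W = P₁V₁(1 − (V₁/V₂)^(γ−1))/(γ−1) → W_a/(P₁V₁) = 0.6879.
Path (b) isothermal: W = P₁V₁ ln(V₂/V₁) → W_b/(P₁V₁) = 0.9203.
W_a / W_b = 0.6879 / 0.9203 = 0.7474.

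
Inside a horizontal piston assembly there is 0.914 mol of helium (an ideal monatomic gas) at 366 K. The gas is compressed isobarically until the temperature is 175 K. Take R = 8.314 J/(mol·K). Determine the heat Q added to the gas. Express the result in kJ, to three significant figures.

Isobaric: W = nRΔT = (0.914)(8.314)(-191) = -1451 J.
ΔU = nCᵥΔT with Cᵥ = 3R/2: ΔU = (0.914)(12.47)(-191) = -2177 J.
Q = ΔU + W = -2177 − 1451 = -3629 J.

Q ≈ -3.63 kJ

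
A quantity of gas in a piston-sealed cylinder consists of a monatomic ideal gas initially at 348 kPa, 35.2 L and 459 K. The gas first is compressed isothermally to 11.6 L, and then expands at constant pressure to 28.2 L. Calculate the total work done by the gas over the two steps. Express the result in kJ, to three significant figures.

Step 1 (isothermal): W = P₁V₁ ln(V₂/V₁) = (12250) ln(11.6/35.2) = -13598 J.
After step 1: P = 1056 kPa, V = 11.6 L, T = 459 K.
Step 2 (isobaric): W = PΔV = (1056 kPa)(28.2 − 11.6 L) = 17530 J.
W_total = -13598 + 17530 = 3932 J.

W_total ≈ 3.93 kJ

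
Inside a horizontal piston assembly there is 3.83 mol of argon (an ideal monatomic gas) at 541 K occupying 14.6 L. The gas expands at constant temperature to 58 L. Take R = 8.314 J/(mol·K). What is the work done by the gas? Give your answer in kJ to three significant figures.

Isothermal: W = nRT ln(V₂/V₁).
W = (3.83)(8.314)(541) × ln(58/14.6)
  = 17227 × 1.379
W_by_gas = 23763 J.

W ≈ 23.8 kJ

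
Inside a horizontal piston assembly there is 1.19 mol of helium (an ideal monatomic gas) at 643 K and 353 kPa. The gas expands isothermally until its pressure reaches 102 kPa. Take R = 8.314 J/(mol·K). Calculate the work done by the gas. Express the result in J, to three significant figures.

Isothermal process: W = nRT ln(V₂/V₁) = nRT ln(P₁/P₂).
W = (1.19)(8.314)(643) × ln(353/102)
  = 6362 × ln(3.461) = 6362 × 1.241
W_by_gas = 7898 J.

W ≈ 7900 J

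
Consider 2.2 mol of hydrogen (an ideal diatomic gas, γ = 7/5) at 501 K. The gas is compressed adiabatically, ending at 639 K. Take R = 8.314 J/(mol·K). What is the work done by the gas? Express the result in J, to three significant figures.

W ≈ -6310 J

Adiabatic ⇒ Q = 0, so W_by = −ΔU = nCᵥ(T₁ − T₂).
Cᵥ = 5R/2 = 20.79 J/(mol·K).
W = (2.2)(20.79)(501 − 639) = -6310 J.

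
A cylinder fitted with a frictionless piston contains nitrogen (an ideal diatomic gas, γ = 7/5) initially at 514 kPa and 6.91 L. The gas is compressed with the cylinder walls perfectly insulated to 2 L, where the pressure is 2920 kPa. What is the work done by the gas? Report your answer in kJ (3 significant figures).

W ≈ -5.72 kJ

Adiabatic: W = (P₁V₁ − P₂V₂)/(γ − 1) with γ = 7/5.
P₁V₁ = 3552 J, P₂V₂ = 5840 J.
W = (3552 − 5840) / 0.4 = -5721 J.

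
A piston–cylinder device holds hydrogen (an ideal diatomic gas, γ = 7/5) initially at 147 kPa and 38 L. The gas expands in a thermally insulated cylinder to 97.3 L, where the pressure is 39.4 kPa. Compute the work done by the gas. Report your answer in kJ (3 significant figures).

Adiabatic: W = (P₁V₁ − P₂V₂)/(γ − 1) with γ = 7/5.
P₁V₁ = 5586 J, P₂V₂ = 3834 J.
W = (5586 − 3834) / 0.4 = 4381 J.

W ≈ 4.38 kJ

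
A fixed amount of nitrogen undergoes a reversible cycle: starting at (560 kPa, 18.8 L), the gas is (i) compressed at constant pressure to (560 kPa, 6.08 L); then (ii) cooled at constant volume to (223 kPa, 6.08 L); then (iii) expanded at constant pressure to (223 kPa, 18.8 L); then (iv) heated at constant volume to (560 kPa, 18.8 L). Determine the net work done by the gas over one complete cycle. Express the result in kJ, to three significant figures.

Constant-volume legs do no work.
W(i) = (560)(6.08 − 18.8) = -7123 J; W(iii) = (223)(18.8 − 6.08) = 2837 J.
W_net = -7123 + 2837 = -4287 J (the counter-clockwise enclosed area).

W_net ≈ -4.29 kJ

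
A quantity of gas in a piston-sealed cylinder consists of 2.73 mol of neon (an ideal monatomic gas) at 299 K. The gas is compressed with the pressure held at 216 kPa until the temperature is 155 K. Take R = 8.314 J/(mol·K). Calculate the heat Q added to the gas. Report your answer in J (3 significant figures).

Q ≈ -8170 J

Isobaric: W = nRΔT = (2.73)(8.314)(-144) = -3268 J.
ΔU = nCᵥΔT with Cᵥ = 3R/2: ΔU = (2.73)(12.47)(-144) = -4903 J.
Q = ΔU + W = -4903 − 3268 = -8171 J.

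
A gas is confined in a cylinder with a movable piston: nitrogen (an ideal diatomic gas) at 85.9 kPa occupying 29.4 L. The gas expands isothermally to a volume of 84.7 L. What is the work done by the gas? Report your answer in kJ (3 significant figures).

W ≈ 2.67 kJ

Isothermal: W = nRT ln(V₂/V₁) = P₁V₁ ln(V₂/V₁).
P₁V₁ = (85.9 kPa)(29.4 L) = 2525 J.
W = 2525 × ln(84.7/29.4) = 2525 × 1.058
W_by_gas = 2672 J.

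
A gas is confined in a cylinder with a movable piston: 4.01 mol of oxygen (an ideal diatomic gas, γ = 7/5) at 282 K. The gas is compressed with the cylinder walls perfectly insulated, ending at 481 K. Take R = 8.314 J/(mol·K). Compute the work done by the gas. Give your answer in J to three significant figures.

Adiabatic ⇒ Q = 0, so W_by = −ΔU = nCᵥ(T₁ − T₂).
Cᵥ = 5R/2 = 20.79 J/(mol·K).
W = (4.01)(20.79)(282 − 481) = -16586 J.

W ≈ -16600 J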